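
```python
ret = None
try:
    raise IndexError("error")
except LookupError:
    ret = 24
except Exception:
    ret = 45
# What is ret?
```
24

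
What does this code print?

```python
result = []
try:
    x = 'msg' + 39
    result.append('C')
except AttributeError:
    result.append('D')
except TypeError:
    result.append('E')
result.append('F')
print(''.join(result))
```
EF

TypeError is caught by its specific handler, not AttributeError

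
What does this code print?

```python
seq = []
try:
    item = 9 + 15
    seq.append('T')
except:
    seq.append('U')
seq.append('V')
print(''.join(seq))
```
TV

No exception, try block completes normally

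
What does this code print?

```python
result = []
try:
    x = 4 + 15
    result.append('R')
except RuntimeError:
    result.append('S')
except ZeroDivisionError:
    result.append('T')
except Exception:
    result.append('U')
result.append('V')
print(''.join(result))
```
RV

No exception, try block completes normally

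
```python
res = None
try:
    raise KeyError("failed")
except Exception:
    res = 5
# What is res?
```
5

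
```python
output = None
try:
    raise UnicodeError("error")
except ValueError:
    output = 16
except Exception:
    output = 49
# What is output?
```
16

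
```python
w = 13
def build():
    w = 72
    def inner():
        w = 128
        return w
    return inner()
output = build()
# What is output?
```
128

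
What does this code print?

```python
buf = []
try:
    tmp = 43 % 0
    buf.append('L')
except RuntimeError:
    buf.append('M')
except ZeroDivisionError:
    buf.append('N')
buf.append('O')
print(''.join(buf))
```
NO

ZeroDivisionError is caught by its specific handler, not RuntimeError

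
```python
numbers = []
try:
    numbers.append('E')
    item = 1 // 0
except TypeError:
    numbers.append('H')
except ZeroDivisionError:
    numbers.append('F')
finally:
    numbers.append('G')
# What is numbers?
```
['E', 'F', 'G']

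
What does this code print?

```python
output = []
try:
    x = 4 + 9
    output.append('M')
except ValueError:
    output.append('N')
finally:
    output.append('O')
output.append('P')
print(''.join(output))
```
MOP

finally runs after normal execution too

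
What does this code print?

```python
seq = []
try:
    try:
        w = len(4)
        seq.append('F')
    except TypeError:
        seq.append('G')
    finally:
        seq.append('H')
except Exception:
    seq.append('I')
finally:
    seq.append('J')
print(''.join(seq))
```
GHJ

Both finally blocks run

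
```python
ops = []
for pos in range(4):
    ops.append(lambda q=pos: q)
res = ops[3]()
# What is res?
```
3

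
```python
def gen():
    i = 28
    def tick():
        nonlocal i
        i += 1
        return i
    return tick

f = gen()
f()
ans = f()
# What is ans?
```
30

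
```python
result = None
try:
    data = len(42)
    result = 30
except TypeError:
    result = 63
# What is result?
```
63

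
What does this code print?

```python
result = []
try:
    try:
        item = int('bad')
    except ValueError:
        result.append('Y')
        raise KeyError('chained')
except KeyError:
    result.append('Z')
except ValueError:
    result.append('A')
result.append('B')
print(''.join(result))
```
YZB

KeyError raised and caught, original ValueError not re-raised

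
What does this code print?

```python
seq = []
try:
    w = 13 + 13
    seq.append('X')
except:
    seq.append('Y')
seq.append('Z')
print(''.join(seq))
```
XZ

No exception, try block completes normally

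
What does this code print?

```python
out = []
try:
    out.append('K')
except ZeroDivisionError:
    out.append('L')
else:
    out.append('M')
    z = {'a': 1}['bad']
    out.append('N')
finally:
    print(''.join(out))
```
KM

Try succeeds, else appends 'M', KeyError in else is uncaught, finally prints before exception propagates ('N' never appended)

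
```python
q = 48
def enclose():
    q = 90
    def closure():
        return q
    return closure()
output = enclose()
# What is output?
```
90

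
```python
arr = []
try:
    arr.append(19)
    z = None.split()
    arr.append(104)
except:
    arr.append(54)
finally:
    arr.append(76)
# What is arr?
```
[19, 54, 76]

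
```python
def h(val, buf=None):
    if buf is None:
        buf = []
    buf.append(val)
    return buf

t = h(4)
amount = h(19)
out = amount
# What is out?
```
[19]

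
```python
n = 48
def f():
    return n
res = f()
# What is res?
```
48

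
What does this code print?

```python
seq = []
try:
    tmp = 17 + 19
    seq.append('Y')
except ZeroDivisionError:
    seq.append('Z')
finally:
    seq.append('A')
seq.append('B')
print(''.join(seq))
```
YAB

finally runs after normal execution too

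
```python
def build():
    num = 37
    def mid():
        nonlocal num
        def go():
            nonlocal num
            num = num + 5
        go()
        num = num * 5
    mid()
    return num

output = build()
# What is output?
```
210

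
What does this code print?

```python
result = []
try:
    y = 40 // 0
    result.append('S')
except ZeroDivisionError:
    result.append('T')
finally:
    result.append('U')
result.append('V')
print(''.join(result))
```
TUV

finally always runs, even after exception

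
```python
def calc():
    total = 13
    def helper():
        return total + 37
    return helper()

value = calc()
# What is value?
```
50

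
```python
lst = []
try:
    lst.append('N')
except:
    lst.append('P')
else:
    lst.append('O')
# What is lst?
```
['N', 'O']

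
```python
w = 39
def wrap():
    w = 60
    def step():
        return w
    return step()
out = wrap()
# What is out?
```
60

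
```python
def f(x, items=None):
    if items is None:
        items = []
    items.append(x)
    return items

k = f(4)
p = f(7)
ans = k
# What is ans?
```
[4]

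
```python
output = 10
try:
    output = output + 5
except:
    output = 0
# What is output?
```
15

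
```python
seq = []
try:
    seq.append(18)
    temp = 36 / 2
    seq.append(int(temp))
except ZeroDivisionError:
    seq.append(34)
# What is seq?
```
[18, 18]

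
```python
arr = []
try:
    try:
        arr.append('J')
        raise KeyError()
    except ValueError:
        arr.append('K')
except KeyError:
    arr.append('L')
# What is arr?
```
['J', 'L']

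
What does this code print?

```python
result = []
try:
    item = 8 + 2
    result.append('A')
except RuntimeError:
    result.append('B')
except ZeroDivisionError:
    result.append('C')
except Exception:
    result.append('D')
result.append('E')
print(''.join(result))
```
AE

No exception, try block completes normally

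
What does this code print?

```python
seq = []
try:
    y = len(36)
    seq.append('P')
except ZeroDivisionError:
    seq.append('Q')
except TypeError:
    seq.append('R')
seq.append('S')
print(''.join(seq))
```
RS

TypeError is caught by its specific handler, not ZeroDivisionError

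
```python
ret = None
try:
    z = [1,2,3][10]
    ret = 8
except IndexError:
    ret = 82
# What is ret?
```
82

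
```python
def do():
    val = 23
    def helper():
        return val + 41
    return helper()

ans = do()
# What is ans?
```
64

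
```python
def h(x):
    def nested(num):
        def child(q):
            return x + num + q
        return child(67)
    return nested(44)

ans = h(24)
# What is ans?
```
135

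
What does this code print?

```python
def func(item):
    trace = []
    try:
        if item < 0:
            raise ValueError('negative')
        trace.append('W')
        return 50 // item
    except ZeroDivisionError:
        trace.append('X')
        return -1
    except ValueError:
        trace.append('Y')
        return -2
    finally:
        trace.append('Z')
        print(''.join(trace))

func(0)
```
WXZ

item=0 causes ZeroDivisionError, caught, finally prints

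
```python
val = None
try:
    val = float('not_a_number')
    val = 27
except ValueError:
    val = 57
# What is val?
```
57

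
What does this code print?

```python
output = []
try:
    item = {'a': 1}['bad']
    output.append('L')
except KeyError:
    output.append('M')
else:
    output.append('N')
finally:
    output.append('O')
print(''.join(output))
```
MO

Exception: except runs, else skipped, finally runs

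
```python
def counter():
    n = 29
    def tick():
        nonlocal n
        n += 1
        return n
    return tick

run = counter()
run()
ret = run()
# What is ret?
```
31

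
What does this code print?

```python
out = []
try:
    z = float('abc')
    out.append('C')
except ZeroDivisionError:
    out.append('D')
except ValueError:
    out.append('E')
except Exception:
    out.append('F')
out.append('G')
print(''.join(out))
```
EG

ValueError matches before generic Exception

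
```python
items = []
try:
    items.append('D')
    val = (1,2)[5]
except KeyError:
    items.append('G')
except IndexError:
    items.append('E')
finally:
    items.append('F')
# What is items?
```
['D', 'E', 'F']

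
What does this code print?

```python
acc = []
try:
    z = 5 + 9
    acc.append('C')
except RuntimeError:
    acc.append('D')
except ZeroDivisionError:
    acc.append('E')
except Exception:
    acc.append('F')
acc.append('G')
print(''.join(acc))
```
CG

No exception, try block completes normally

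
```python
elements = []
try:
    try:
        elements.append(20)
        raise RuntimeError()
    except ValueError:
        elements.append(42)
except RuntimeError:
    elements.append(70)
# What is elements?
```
[20, 70]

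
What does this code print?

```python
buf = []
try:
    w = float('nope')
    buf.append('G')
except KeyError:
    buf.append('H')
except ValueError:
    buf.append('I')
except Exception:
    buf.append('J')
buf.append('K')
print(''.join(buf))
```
IK

ValueError matches before generic Exception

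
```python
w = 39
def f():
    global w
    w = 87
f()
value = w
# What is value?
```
87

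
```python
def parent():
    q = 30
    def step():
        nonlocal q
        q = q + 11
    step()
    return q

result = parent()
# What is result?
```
41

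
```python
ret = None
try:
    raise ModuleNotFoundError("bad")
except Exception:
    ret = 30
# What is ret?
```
30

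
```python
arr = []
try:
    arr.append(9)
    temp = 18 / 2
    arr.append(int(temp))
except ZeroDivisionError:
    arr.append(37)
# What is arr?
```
[9, 9]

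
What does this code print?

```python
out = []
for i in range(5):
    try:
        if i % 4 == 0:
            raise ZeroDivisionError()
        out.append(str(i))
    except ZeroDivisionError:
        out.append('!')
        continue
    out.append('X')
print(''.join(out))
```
!1X2X3X!

continue in except skips rest of loop body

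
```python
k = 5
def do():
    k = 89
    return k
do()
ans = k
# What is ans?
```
5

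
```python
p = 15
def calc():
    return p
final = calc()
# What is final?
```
15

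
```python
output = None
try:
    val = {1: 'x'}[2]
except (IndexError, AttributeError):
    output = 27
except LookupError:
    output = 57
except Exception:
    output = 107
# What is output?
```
57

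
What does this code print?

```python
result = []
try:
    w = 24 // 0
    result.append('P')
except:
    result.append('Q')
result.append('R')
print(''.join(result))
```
QR

Exception raised in try, caught by bare except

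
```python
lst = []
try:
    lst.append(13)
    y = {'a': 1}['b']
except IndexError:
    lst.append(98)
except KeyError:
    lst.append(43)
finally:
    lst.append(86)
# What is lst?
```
[13, 43, 86]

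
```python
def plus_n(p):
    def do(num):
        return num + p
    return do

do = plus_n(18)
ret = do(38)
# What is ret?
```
56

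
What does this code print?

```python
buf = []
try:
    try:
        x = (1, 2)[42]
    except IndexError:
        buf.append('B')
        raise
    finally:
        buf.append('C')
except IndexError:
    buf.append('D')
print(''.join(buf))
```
BCD

finally runs before re-raised exception propagates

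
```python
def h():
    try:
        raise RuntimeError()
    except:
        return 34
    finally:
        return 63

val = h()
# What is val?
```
63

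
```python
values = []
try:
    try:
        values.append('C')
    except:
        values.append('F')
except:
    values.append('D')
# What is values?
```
['C']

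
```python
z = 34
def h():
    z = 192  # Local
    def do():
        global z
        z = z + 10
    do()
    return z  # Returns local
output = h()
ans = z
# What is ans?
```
44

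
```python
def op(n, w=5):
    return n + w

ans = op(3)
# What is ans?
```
8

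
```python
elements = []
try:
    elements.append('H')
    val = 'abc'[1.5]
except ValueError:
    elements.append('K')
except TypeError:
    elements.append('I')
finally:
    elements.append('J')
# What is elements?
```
['H', 'I', 'J']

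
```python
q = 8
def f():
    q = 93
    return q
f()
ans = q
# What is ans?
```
8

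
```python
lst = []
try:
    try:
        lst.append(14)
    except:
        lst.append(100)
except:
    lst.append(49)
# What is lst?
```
[14]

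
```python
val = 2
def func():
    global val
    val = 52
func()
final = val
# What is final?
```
52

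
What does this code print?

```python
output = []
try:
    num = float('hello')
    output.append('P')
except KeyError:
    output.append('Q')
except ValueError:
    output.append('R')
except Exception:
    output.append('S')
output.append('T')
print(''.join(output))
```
RT

ValueError matches before generic Exception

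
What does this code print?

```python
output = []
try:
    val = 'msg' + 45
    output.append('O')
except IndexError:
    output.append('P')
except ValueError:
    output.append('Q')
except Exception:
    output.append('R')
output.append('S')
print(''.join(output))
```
RS

TypeError not specifically caught, falls to Exception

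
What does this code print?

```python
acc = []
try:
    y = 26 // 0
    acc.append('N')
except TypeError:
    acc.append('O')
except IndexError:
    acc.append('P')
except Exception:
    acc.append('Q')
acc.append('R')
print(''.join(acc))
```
QR

ZeroDivisionError not specifically caught, falls to Exception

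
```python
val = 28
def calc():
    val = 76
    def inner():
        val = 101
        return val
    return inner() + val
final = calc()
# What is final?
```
177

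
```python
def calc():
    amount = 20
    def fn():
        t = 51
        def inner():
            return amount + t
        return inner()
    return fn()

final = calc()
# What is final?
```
71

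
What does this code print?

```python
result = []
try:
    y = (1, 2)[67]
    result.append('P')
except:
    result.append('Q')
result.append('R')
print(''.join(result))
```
QR

Exception raised in try, caught by bare except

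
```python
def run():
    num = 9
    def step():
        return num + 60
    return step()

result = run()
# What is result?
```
69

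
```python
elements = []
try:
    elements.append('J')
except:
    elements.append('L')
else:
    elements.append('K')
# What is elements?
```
['J', 'K']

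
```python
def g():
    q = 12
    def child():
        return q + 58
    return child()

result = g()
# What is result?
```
70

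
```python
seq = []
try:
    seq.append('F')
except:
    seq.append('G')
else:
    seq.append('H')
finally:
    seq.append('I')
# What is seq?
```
['F', 'H', 'I']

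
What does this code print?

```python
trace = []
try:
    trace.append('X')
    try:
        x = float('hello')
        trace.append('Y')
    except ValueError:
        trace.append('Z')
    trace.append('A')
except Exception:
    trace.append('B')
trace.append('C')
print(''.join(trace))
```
XZAC

Inner exception caught by inner handler, outer continues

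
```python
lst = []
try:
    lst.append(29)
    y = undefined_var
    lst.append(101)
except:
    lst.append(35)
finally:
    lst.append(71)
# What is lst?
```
[29, 35, 71]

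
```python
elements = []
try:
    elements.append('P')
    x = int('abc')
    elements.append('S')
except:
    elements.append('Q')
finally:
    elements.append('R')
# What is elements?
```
['P', 'Q', 'R']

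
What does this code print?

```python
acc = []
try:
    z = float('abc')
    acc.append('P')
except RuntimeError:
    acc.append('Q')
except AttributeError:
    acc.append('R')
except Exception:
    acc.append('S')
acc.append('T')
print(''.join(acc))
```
ST

ValueError not specifically caught, falls to Exception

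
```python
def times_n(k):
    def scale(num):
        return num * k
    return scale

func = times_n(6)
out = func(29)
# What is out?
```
174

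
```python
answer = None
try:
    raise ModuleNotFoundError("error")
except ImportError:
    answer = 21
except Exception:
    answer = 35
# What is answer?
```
21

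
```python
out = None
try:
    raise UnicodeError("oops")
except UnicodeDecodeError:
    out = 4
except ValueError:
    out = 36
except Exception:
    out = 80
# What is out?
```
36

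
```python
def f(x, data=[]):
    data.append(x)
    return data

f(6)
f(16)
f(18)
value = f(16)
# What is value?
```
[6, 16, 18, 16]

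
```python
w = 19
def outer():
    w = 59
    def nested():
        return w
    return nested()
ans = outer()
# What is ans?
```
59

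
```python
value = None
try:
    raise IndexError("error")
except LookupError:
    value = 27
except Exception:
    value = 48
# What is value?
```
27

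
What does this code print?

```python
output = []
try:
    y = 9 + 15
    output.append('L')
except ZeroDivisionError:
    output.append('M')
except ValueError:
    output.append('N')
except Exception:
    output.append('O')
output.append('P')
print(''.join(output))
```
LP

No exception, try block completes normally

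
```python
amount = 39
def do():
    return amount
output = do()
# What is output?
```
39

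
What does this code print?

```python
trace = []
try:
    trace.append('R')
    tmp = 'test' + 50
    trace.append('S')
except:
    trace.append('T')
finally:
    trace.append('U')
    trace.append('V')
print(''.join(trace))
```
RTUV

Code before exception runs, then except, then all of finally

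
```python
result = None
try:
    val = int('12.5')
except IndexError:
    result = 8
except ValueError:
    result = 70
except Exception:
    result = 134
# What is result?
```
70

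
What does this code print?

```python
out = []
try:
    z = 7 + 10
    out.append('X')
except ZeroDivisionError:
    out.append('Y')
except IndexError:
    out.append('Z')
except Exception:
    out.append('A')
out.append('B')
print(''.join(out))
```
XB

No exception, try block completes normally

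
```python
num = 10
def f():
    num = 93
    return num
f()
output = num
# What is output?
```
10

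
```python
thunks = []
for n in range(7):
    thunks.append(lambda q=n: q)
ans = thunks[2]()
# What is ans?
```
2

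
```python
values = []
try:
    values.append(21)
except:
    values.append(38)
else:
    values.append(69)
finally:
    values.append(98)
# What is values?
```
[21, 69, 98]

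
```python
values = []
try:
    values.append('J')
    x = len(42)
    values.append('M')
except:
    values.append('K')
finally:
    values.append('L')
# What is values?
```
['J', 'K', 'L']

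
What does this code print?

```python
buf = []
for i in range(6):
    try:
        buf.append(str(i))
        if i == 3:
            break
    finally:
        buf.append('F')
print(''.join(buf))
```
0F1F2F3F

finally runs even when breaking out of loop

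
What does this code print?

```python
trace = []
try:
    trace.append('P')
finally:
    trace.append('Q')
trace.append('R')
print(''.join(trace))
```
PQR

try/finally without except, no exception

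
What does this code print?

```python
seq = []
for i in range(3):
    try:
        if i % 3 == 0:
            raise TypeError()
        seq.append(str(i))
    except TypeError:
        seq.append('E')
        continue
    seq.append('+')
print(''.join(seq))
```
E1+2+

continue in except skips rest of loop body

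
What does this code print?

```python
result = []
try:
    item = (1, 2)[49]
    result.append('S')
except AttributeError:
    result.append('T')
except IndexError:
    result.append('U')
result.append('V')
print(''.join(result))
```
UV

IndexError is caught by its specific handler, not AttributeError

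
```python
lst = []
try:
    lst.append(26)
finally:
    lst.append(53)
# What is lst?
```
[26, 53]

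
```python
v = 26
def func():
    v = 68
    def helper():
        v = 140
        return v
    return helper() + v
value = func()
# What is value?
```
208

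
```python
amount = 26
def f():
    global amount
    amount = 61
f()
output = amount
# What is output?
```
61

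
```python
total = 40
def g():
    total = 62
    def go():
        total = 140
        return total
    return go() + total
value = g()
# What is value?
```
202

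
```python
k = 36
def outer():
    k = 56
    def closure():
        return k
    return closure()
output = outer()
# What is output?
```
56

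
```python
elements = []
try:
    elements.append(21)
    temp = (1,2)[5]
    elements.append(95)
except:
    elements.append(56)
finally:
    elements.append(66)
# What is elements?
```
[21, 56, 66]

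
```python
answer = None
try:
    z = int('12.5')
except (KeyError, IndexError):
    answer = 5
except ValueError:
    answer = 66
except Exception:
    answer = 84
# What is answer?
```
66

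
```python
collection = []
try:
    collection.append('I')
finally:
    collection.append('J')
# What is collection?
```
['I', 'J']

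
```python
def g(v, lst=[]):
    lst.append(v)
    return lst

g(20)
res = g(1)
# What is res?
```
[20, 1]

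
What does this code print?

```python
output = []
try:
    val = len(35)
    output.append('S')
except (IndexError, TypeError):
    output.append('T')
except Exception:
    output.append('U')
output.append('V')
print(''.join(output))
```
TV

TypeError matches tuple containing it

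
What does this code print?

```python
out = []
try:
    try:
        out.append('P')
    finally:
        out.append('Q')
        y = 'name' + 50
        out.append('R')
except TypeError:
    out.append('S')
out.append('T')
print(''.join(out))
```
PQST

Exception in inner finally caught by outer except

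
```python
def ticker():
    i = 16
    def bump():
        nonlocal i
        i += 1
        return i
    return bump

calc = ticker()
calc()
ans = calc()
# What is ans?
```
18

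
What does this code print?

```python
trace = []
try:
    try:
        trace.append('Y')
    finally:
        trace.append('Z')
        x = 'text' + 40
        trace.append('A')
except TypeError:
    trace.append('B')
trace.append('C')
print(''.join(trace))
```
YZBC

Exception in inner finally caught by outer except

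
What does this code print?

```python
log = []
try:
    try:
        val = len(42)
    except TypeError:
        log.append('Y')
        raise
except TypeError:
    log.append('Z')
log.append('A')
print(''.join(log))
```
YZA

raise without argument re-raises current exception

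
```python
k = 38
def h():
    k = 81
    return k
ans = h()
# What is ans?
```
81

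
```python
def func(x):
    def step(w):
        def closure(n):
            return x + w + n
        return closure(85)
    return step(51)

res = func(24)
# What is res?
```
160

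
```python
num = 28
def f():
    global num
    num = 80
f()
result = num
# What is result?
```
80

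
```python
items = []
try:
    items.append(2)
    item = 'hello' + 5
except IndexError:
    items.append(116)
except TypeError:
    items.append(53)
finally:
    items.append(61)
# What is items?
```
[2, 53, 61]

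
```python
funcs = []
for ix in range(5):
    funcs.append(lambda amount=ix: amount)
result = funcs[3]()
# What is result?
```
3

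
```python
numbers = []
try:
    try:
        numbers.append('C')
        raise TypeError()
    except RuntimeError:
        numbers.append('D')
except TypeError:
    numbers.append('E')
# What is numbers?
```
['C', 'E']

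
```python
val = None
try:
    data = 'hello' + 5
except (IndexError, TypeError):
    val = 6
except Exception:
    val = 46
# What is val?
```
6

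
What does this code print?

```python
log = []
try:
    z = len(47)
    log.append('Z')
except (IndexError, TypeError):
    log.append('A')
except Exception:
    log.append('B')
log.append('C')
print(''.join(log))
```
AC

TypeError matches tuple containing it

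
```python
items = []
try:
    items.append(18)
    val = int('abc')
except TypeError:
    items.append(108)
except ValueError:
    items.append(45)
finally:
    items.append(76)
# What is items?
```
[18, 45, 76]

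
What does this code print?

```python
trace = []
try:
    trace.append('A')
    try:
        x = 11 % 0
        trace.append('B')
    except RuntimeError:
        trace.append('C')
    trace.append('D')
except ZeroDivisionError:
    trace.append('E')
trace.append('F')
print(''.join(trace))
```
AEF

Inner handler doesn't match, propagates to outer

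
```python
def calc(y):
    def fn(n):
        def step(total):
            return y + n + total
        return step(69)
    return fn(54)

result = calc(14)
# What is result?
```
137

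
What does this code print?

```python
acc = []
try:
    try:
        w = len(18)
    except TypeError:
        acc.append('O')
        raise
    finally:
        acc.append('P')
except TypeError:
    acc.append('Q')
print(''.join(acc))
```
OPQ

finally runs before re-raised exception propagates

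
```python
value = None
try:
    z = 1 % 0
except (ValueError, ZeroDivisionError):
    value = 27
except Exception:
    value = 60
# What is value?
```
27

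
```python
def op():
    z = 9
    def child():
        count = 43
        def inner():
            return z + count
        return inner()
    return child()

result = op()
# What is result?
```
52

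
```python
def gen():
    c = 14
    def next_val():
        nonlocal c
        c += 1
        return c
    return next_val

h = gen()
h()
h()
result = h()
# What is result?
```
17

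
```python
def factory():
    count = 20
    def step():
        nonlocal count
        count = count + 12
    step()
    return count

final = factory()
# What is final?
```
32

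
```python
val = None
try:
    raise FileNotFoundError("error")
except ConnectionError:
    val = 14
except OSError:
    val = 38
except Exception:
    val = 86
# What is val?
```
38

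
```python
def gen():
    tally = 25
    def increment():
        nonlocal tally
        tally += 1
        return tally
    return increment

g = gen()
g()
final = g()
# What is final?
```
27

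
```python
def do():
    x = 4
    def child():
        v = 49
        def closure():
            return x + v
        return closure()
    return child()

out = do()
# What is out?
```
53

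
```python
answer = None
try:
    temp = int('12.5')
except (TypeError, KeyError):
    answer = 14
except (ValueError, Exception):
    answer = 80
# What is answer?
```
80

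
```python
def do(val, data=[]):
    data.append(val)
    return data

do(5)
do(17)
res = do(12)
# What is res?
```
[5, 17, 12]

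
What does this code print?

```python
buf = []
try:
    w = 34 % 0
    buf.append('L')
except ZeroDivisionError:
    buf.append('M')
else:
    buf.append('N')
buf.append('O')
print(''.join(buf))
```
MO

else block skipped when exception is caught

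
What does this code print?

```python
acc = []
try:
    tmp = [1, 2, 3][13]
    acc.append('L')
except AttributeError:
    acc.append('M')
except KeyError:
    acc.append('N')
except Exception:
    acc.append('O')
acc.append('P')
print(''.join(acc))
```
OP

IndexError not specifically caught, falls to Exception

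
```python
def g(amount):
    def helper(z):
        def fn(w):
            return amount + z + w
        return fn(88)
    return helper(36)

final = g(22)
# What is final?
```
146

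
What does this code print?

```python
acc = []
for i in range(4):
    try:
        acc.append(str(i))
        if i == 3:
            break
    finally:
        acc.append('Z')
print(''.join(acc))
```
0Z1Z2Z3Z

finally runs even when breaking out of loop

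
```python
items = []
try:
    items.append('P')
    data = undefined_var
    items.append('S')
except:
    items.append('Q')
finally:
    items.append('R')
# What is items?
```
['P', 'Q', 'R']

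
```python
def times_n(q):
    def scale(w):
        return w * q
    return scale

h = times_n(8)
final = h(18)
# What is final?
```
144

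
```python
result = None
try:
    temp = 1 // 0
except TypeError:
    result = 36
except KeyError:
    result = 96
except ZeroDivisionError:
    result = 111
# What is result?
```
111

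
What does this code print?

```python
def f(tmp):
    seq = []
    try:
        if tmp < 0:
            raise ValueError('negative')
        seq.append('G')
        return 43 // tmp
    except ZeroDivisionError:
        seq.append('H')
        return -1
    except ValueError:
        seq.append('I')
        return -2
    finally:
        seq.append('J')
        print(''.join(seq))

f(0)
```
GHJ

tmp=0 causes ZeroDivisionError, caught, finally prints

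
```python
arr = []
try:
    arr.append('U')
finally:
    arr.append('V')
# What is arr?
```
['U', 'V']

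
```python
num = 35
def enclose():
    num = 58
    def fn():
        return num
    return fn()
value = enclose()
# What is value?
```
58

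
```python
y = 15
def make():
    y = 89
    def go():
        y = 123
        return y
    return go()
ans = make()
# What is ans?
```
123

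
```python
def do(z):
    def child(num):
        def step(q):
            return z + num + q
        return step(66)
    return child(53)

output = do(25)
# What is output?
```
144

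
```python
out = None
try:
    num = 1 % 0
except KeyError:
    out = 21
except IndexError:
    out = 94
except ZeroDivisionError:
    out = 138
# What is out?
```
138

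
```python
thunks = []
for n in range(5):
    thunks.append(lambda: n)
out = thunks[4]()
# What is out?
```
4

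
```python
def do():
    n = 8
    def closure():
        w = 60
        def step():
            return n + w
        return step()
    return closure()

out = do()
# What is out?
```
68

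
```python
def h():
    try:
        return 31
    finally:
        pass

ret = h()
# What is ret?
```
31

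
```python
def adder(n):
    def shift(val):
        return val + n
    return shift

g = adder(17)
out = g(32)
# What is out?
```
49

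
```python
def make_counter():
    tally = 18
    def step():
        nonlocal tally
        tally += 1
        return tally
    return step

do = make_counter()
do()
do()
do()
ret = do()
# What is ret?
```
22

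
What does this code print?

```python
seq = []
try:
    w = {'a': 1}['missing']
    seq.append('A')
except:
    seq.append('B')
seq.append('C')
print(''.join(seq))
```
BC

Exception raised in try, caught by bare except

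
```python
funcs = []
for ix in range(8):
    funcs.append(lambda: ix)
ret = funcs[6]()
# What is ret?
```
7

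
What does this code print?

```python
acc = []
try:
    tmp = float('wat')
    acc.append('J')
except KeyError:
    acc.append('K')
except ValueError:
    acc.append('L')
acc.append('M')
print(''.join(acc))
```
LM

ValueError is caught by its specific handler, not KeyError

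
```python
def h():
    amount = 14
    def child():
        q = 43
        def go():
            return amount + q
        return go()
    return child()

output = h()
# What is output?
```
57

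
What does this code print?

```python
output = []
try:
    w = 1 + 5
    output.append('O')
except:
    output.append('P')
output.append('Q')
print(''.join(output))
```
OQ

No exception, try block completes normally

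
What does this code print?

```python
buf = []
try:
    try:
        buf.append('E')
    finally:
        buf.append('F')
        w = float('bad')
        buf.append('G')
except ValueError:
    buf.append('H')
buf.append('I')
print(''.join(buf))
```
EFHI

Exception in inner finally caught by outer except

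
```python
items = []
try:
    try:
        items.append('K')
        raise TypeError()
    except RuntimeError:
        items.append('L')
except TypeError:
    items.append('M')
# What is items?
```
['K', 'M']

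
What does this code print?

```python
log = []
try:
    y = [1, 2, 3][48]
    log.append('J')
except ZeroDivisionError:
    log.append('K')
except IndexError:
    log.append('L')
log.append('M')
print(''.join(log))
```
LM

IndexError is caught by its specific handler, not ZeroDivisionError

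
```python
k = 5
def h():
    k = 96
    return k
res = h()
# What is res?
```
96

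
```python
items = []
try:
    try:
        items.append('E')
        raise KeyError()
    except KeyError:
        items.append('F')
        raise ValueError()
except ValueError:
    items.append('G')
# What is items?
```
['E', 'F', 'G']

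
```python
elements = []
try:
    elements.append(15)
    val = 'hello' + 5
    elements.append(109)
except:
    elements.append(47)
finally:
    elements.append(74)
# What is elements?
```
[15, 47, 74]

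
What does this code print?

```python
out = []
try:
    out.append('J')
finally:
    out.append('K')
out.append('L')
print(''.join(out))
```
JKL

try/finally without except, no exception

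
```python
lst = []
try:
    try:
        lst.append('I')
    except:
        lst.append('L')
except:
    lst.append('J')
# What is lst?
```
['I']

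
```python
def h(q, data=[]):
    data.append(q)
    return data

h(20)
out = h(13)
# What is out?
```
[20, 13]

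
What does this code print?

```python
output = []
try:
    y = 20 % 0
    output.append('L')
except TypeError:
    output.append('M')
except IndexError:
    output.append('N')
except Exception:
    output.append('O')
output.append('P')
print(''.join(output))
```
OP

ZeroDivisionError not specifically caught, falls to Exception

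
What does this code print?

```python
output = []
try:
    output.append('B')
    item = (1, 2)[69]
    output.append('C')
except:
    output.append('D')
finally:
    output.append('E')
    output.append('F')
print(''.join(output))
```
BDEF

Code before exception runs, then except, then all of finally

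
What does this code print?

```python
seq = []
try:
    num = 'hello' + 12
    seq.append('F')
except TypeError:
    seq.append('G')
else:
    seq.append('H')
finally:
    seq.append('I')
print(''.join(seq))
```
GI

Exception: except runs, else skipped, finally runs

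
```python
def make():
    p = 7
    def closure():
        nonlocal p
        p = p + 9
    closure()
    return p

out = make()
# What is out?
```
16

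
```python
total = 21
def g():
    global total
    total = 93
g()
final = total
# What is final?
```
93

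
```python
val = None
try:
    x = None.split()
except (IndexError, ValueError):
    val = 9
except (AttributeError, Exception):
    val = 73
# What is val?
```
73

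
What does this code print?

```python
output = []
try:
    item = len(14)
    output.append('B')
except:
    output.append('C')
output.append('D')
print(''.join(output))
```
CD

Exception raised in try, caught by bare except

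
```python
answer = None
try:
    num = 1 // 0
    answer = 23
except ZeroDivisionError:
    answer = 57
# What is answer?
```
57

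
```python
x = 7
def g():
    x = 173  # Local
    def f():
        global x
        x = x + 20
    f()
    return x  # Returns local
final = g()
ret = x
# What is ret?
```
27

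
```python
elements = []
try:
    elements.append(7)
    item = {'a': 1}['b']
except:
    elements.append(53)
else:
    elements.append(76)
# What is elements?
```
[7, 53]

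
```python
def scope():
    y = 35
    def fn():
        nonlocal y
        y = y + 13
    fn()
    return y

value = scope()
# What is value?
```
48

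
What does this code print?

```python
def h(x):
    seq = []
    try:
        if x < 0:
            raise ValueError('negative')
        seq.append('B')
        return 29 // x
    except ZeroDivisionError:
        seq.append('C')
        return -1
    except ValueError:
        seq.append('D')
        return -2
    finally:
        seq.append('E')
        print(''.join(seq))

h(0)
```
BCE

x=0 causes ZeroDivisionError, caught, finally prints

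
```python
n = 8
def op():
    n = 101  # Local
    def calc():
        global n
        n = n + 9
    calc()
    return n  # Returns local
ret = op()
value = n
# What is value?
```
17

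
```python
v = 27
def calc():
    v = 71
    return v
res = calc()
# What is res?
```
71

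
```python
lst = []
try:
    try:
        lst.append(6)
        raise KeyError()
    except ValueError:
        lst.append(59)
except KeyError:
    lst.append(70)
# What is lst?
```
[6, 70]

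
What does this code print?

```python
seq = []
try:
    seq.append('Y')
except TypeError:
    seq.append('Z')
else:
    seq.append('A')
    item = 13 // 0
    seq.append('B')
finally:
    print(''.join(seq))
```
YA

Try succeeds, else appends 'A', ZeroDivisionError in else is uncaught, finally prints before exception propagates ('B' never appended)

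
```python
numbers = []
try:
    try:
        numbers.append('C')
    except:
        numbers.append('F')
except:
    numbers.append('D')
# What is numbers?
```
['C']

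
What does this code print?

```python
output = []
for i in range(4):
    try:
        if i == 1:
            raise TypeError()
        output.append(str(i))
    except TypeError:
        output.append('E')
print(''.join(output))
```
0E23

Exception on i=1 caught, loop continues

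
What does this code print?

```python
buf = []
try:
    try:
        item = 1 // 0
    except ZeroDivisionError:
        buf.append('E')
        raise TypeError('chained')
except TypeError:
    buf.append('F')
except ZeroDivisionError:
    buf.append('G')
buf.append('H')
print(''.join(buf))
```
EFH

TypeError raised and caught, original ZeroDivisionError not re-raised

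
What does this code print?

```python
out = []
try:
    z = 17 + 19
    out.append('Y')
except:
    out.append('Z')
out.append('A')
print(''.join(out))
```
YA

No exception, try block completes normally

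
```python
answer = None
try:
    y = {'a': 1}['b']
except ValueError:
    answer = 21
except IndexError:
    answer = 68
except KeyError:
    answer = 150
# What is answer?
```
150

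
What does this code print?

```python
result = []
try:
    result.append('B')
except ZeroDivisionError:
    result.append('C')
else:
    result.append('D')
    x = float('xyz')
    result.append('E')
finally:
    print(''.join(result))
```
BD

Try succeeds, else appends 'D', ValueError in else is uncaught, finally prints before exception propagates ('E' never appended)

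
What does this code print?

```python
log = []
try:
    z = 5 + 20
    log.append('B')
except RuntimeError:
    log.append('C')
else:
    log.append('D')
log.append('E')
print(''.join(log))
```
BDE

else block runs when no exception occurs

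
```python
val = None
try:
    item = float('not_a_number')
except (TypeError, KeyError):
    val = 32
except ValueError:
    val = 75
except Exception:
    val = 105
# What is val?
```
75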